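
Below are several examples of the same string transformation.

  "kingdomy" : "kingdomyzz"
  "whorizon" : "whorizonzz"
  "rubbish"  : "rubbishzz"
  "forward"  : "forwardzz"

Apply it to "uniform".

The pattern: append "zz".
So "uniform" becomes "uniformzz".

uniformzz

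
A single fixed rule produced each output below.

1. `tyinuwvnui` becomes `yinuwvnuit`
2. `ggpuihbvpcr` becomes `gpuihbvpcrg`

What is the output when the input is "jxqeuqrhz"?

xqeuqrhzj

Looking at the pairs, the operation is to move the first character to the end.
So "jxqeuqrhz" becomes "xqeuqrhzj".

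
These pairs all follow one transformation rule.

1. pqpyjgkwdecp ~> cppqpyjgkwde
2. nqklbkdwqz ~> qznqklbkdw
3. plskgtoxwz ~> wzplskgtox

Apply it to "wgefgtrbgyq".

What's happening: move the last 2 characters to the front (rotate right by 2).
So "wgefgtrbgyq" becomes "yqwgefgtrbg".

yqwgefgtrbg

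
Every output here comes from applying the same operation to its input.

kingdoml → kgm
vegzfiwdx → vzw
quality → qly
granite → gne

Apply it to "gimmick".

The transformation: keep one character in every 3, starting at position 1 (positions 1st, 4th, 7th, ...).
For "gimmick" the result is "gmk".

gmk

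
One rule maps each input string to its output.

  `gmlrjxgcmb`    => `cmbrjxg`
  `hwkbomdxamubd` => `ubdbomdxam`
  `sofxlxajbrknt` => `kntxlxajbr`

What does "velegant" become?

Rule — delete the first 3 characters, then move the last 3 characters to the front (rotate right by 3).
On "velegant": the first step gives "egant", and the second then gives "anteg".

anteg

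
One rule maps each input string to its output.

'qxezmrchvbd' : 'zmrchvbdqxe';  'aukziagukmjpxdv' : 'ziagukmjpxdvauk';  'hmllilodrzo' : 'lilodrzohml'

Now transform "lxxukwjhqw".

ukwjhqwlxx

Each output is the input with this applied: move the first 3 characters to the end (rotate left by 3).
So "lxxukwjhqw" becomes "ukwjhqwlxx".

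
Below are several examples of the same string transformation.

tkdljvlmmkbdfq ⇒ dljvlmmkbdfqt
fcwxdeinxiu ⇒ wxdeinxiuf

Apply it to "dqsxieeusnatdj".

sxieeusnatdjd

Each output is the input with this applied: move the first character to the end, then delete the first character.
On "dqsxieeusnatdj": the first step gives "qsxieeusnatdjd", and the second then gives "sxieeusnatdjd".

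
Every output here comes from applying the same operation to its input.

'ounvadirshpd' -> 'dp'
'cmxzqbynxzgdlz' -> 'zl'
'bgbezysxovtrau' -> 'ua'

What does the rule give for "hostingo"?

og

Looking at the pairs, the operation is to swap each adjacent pair of characters (1↔2, 3↔4, ...), then keep only the last 2 characters.
For "hostingo" the result is "og".
(Check on "ounvadirshpd": → "uovndarihsdp" → "dp" ✓)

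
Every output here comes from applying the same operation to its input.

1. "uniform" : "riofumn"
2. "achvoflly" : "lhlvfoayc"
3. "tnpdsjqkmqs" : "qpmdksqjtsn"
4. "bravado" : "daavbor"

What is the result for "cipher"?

What's happening: take characters alternately from the front and the back (1st, last, 2nd, 2nd-last, ...), then move the first 3 characters to the end (rotate left by 3).
On "cipher": the first step gives "crieph", and the second then gives "ephcri".
(Check on "achvoflly": → "ayclhlvfo" → "lhlvfoayc" ✓)

ephcri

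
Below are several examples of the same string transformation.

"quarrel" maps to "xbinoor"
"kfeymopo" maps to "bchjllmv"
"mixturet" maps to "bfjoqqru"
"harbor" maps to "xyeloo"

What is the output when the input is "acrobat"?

xxyzloq

The pattern: sort the characters into alphabetical order, then shift every letter 3 places backward in the alphabet (wrapping around).
"acrobat" → "aabcort" → "xxyzloq".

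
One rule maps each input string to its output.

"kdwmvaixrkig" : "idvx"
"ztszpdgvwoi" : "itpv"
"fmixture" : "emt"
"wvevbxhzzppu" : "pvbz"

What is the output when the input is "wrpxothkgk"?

Looking at the pairs, the operation is to keep one character in every 3, starting at position 2 (positions 2nd, 5th, 8th, ...), then move the last character to the front.
Starting from "wrpxothkgk": after the first operation, "rok"; after the second, "kro".

kro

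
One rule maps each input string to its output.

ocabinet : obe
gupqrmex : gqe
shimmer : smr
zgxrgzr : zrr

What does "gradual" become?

gdl

What's happening: keep one character in every 3, starting at position 1 (positions 1st, 4th, 7th, ...).
So "gradual" becomes "gdl".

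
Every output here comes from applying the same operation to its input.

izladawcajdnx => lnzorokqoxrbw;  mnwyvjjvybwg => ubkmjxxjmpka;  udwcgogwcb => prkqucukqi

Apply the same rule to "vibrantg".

Each output is the input with this applied: shift every letter 12 places backward in the alphabet (wrapping around), then swap the first and last characters.
"vibrantg" → "jwpfobhu" → "uwpfobhj".

uwpfobhj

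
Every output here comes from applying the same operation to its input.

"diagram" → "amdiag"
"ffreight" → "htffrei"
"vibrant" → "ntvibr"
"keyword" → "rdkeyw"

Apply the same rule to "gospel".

Looking at the pairs, the operation is to move the last 2 characters to the front (rotate right by 2), then delete the last character.
Starting from "gospel": after the first operation, "elgosp"; after the second, "elgos".

elgos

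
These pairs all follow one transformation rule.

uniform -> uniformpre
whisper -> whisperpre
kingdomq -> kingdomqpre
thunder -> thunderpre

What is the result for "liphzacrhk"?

liphzacrhkpre

Each output is the input with this applied: append "pre".
So "liphzacrhk" becomes "liphzacrhkpre".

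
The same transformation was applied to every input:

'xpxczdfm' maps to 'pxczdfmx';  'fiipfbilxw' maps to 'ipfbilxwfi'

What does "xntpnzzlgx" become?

tpnzzlgxxn

What's happening: swap the front and back halves of the string, then move the last 3 characters to the front (rotate right by 3).
Doing the same to "xntpnzzlgx": "tpnzzlgxxn".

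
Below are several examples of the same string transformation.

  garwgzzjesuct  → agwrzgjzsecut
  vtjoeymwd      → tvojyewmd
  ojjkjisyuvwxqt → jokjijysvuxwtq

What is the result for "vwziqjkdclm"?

What's happening: swap each adjacent pair of characters (1↔2, 3↔4, ...).
"vwziqjkdclm" → "wvizjqdklcm".

wvizjqdklcm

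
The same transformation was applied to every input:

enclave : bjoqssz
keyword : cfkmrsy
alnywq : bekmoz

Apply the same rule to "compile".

acdqswz

Each output is the input with this applied: shift every letter 12 places backward in the alphabet (wrapping around), then sort the characters into alphabetical order.
For "compile", step one produces "qcadwzs"; step two turns that into "acdqswz".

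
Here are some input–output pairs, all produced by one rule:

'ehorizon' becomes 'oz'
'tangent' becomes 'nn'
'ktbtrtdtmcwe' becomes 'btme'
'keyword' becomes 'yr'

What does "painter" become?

ie

Rule — keep one character in every 3, starting at position 3 (positions 3rd, 6th, 9th, ...).
Doing the same to "painter": "ie".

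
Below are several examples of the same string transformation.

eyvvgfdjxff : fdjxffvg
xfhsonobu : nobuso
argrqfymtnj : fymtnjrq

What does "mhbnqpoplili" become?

Rule — delete the first 3 characters, then move the first 2 characters to the end (rotate left by 2).
On "mhbnqpoplili" that produces "poplilinq".

poplilinq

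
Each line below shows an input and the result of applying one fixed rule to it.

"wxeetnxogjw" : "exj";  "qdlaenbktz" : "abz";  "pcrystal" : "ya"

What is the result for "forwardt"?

wd

The transformation: delete the first character, then keep one character in every 3, starting at position 3 (positions 3rd, 6th, 9th, ...).
So "forwardt" becomes "wd".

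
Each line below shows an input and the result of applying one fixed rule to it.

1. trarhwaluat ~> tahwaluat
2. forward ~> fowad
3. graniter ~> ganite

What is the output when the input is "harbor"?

habo

Looking at the pairs, the operation is to remove every "r".
On "harbor" that produces "habo".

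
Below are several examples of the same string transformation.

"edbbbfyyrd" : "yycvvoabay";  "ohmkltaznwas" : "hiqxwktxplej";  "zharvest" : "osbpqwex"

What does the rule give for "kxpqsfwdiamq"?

Each output is the input with this applied: shift every letter 3 places backward in the alphabet (wrapping around), then move the first 3 characters to the end (rotate left by 3).
Applying both steps to "kxpqsfwdiamq": "humnpctafxjn", then "npctafxjnhum".

npctafxjnhum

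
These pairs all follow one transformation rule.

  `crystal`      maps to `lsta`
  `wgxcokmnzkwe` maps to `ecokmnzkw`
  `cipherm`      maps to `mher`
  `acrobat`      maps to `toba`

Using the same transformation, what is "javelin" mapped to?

neli

In each case the input is transformed by: delete the first 3 characters, then move the last character to the front.
Working it through for "javelin": intermediate "elin", final "neli".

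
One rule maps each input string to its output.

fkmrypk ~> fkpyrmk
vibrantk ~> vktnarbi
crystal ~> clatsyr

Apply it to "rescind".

The pattern: reverse the string, then move the last character to the front.
So "rescind" becomes "rdnicse".
(Check on "fkmrypk": → "kpyrmkf" → "fkpyrmk" ✓)

rdnicse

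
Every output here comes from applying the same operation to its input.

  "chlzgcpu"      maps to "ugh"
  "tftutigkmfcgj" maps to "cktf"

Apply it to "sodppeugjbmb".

The rule is to keep one character in every 3, starting at position 2 (positions 2nd, 5th, 8th, ...), then reverse the string.
Working it through for "sodppeugjbmb": intermediate "opgm", final "mgpo".

mgpo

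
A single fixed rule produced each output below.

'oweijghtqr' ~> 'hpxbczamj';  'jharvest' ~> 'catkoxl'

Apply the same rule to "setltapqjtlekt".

lxmemtijcmexd

The pattern: delete the last character, then shift every letter 7 places backward in the alphabet (wrapping around).
Applying both steps to "setltapqjtlekt": "setltapqjtlek", then "lxmemtijcmexd".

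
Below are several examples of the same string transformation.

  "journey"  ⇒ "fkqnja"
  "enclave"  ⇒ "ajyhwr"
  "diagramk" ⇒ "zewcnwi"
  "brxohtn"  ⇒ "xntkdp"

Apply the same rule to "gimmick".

ceiiey

Each output is the input with this applied: delete the last character, then shift every letter 4 places backward in the alphabet (wrapping around).
For "gimmick", step one produces "gimmic"; step two turns that into "ceiiey".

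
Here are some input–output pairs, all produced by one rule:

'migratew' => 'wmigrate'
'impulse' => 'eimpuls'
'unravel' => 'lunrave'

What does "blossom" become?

The pattern: move the last character to the front.
Applying that to "blossom" gives "mblosso".

mblosso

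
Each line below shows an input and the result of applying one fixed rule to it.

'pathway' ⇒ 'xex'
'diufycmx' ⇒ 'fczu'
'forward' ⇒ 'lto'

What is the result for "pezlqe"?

Each output is the input with this applied: shift every letter 3 places backward in the alphabet (wrapping around), then keep every other character starting from the second (positions 2nd, 4th, 6th, ...).
Starting from "pezlqe": after the first operation, "mbwinb"; after the second, "bib".
(Check on "pathway": → "mxqetxv" → "xex" ✓)

bib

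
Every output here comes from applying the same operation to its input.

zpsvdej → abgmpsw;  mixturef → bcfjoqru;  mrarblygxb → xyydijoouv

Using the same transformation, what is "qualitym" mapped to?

Each output is the input with this applied: sort the characters into alphabetical order, then shift every letter 3 places backward in the alphabet (wrapping around).
Doing the same to "qualitym": "xfijnqrv".

xfijnqrv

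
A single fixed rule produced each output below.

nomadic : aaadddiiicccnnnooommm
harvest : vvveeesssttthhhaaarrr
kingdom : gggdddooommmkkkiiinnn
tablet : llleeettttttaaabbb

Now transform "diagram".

gggrrraaammmdddiiiaaa

Each output is the input with this applied: move the first 3 characters to the end (rotate left by 3), then repeat every character 3 times.
Applying both steps to "diagram": "gramdia", then "gggrrraaammmdddiiiaaa".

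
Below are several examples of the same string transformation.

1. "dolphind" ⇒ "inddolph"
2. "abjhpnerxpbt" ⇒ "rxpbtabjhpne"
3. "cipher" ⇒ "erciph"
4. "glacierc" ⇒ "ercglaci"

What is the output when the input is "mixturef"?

refmixtu

What's happening: swap the front and back halves of the string, then move the first character to the end.
Starting from "mixturef": after the first operation, "urefmixt"; after the second, "refmixtu".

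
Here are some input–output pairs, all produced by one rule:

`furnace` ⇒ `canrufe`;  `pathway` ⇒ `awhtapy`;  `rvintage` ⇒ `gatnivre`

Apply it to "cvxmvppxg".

What's happening: move the last character to the front, then reverse the string.
Applying both steps to "cvxmvppxg": "gcvxmvppx", then "xppvmxvcg".
(Check on "rvintage": → "ervintag" → "gatnivre" ✓)

xppvmxvcg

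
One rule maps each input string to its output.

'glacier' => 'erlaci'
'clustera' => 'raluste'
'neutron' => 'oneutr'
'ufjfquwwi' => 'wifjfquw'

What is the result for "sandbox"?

oxandb

What's happening: delete the first character, then move the last 2 characters to the front (rotate right by 2).
Applying both steps to "sandbox": "andbox", then "oxandb".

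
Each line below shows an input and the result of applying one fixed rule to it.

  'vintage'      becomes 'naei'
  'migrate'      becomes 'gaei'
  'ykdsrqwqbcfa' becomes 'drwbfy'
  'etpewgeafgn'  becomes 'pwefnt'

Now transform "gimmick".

The pattern: move the first 2 characters to the end (rotate left by 2), then keep every other character starting from the first (positions 1st, 3rd, 5th, ...).
On "gimmick": the first step gives "mmickgi", and the second then gives "miki".
(Check on "ykdsrqwqbcfa": → "dsrqwqbcfayk" → "drwbfy" ✓)

miki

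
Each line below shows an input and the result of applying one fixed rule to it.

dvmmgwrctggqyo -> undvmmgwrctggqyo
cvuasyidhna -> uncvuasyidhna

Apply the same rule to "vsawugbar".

unvsawugbar

What's happening: prepend "un".
So "vsawugbar" becomes "unvsawugbar".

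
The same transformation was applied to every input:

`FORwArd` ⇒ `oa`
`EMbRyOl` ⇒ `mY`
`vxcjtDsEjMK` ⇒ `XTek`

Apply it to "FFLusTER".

fSr

The transformation: flip the case of every letter, then keep one character in every 3, starting at position 2 (positions 2nd, 5th, 8th, ...).
For "FFLusTER", step one produces "fflUSter"; step two turns that into "fSr".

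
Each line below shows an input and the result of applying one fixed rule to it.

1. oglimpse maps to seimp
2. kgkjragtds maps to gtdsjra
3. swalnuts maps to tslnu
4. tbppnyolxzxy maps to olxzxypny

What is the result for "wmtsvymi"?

misvy

The rule is to delete the first 3 characters, then move the first 3 characters to the end (rotate left by 3).
So "wmtsvymi" becomes "misvy".
(Check on "swalnuts": → "lnuts" → "tslnu" ✓)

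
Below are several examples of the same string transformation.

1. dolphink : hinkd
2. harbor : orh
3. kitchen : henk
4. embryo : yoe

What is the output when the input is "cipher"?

The transformation: move the first character to the end, then delete the first 3 characters.
Applying both steps to "cipher": "ipherc", then "erc".
(Check on "dolphink": → "olphinkd" → "hinkd" ✓)

erc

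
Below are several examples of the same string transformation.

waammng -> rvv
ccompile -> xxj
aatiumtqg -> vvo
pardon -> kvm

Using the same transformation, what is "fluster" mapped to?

agp

Looking at the pairs, the operation is to shift every letter 5 places backward in the alphabet (wrapping around), then keep only the first 3 characters.
Starting from "fluster": after the first operation, "agpnozm"; after the second, "agp".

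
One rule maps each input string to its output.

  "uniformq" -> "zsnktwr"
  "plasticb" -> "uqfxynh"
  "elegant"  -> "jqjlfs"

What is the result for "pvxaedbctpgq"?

uacfjighyul

The pattern: delete the last character, then shift every letter 5 places forward in the alphabet (wrapping around).
Starting from "pvxaedbctpgq": after the first operation, "pvxaedbctpg"; after the second, "uacfjighyul".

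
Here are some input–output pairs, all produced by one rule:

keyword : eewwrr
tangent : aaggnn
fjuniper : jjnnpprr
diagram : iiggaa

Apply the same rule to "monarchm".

What's happening: keep every other character starting from the second (positions 2nd, 4th, 6th, ...), then double every character.
For "monarchm", step one produces "oacm"; step two turns that into "ooaaccmm".

ooaaccmm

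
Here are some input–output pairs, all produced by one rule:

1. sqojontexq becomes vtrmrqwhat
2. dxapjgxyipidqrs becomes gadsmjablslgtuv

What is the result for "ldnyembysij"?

Each output is the input with this applied: shift every letter 3 places forward in the alphabet (wrapping around).
"ldnyembysij" → "ogqbhpebvlm".

ogqbhpebvlm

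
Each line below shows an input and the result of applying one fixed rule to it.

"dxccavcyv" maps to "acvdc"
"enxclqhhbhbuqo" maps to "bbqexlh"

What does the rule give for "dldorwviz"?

The transformation: keep every other character starting from the first (positions 1st, 3rd, 5th, ...), then move the last 3 characters to the front (rotate right by 3).
So "dldorwviz" becomes "rvzdd".

rvzdd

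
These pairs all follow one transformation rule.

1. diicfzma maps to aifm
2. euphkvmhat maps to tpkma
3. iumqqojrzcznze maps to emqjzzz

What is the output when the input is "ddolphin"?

nopi

What's happening: swap the first and last characters, then keep every other character starting from the first (positions 1st, 3rd, 5th, ...).
Applying both steps to "ddolphin": "ndolphid", then "nopi".
(Check on "iumqqojrzcznze": → "eumqqojrzcznzi" → "emqjzzz" ✓)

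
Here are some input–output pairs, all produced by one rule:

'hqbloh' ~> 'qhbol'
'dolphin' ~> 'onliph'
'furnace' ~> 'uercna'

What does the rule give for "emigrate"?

What's happening: delete the first character, then take characters alternately from the front and the back (1st, last, 2nd, 2nd-last, ...).
For "emigrate", step one produces "migrate"; step two turns that into "meitgar".

meitgar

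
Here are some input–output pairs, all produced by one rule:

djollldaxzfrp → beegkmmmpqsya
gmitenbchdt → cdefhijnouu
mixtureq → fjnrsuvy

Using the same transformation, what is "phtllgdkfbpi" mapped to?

ceghijlmmqqu

In each case the input is transformed by: sort the characters into alphabetical order, then shift every letter 1 place forward in the alphabet (wrapping around).
Starting from "phtllgdkfbpi": after the first operation, "bdfghikllppt"; after the second, "ceghijlmmqqu".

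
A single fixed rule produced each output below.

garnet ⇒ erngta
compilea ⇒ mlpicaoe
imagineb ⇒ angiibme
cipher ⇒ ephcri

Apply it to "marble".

Looking at the pairs, the operation is to take characters alternately from the front and the back (1st, last, 2nd, 2nd-last, ...), then swap the front and back halves of the string.
Applying both steps to "marble": "mealrb", then "lrbmea".

lrbmea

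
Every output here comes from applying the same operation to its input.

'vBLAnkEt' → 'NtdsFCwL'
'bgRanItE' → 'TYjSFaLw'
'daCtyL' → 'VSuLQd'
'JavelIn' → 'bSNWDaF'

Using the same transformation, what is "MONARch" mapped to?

egfsjUZ

Each output is the input with this applied: shift every letter 8 places backward in the alphabet (wrapping around), then flip the case of every letter.
"MONARch" → "EGFSJuz" → "egfsjUZ".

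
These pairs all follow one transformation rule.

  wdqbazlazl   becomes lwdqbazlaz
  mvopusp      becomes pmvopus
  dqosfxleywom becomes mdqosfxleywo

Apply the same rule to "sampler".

rsample

In each case the input is transformed by: move the last character to the front.
On "sampler" that produces "rsample".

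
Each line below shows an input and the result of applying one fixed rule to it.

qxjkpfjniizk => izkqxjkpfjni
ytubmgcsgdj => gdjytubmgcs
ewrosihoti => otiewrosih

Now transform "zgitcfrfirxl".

rxlzgitcfrfi

Each output is the input with this applied: move the last 3 characters to the front (rotate right by 3).
"zgitcfrfirxl" → "rxlzgitcfrfi".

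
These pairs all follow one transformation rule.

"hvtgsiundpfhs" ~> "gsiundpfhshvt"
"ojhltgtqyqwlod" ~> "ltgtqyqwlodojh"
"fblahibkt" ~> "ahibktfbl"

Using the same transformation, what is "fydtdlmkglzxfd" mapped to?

tdlmkglzxfdfyd

The rule is to move the first 3 characters to the end (rotate left by 3).
For "fydtdlmkglzxfd" the result is "tdlmkglzxfdfyd".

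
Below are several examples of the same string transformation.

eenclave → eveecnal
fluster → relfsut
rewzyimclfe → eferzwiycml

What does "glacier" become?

relgcai

The transformation: move the last 2 characters to the front (rotate right by 2), then swap each adjacent pair of characters (1↔2, 3↔4, ...).
"glacier" → "erglaci" → "relgcai".
(Check on "eenclave": → "veeencla" → "eveecnal" ✓)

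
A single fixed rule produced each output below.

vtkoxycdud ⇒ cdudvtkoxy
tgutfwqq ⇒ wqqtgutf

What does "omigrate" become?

Looking at the pairs, the operation is to move the first character to the end, then swap the front and back halves of the string.
Applying that to "omigrate" gives "ateomigr".

ateomigr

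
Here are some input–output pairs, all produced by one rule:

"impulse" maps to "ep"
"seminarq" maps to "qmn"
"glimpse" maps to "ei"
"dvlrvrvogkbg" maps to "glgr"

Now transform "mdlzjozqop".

Rule — take characters alternately from the front and the back (1st, last, 2nd, 2nd-last, ...), then keep one character in every 3, starting at position 2 (positions 2nd, 5th, 8th, ...).
Applying both steps to "mdlzjozqop": "mpdolqzzjo", then "plz".
(Check on "impulse": → "iemsplu" → "ep" ✓)

plz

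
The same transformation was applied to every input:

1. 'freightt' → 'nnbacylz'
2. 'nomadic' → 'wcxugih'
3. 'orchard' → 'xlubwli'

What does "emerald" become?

In each case the input is transformed by: reverse the string, then shift every letter 6 places backward in the alphabet (wrapping around).
On "emerald": the first step gives "dlareme", and the second then gives "xfulygy".

xfulygy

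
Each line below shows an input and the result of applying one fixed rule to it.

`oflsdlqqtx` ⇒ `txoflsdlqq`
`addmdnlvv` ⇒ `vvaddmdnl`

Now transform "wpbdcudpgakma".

What's happening: move the last 2 characters to the front (rotate right by 2).
For "wpbdcudpgakma" the result is "mawpbdcudpgak".

mawpbdcudpgak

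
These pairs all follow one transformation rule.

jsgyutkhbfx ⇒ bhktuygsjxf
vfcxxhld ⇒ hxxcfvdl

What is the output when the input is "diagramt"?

argaidtm

The pattern: reverse the string, then move the first 2 characters to the end (rotate left by 2).
"diagramt" → "tmargaid" → "argaidtm".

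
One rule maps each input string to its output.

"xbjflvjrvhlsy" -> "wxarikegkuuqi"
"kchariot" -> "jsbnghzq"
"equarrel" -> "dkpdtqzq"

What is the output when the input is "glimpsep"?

fokdhrlo

Each output is the input with this applied: shift every letter 1 place backward in the alphabet (wrapping around), then take characters alternately from the front and the back (1st, last, 2nd, 2nd-last, ...).
Starting from "glimpsep": after the first operation, "fkhlordo"; after the second, "fokdhrlo".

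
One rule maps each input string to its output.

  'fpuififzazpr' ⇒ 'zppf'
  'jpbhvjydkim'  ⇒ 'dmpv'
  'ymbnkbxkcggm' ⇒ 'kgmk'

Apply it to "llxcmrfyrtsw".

yslm

The transformation: keep one character in every 3, starting at position 2 (positions 2nd, 5th, 8th, ...), then move the last 2 characters to the front (rotate right by 2).
Applying both steps to "llxcmrfyrtsw": "lmys", then "yslm".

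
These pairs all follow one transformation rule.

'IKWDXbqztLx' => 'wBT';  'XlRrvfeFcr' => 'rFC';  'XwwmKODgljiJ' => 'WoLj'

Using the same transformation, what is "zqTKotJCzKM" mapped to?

tTZ

The rule is to keep one character in every 3, starting at position 3 (positions 3rd, 6th, 9th, ...), then flip the case of every letter.
For "zqTKotJCzKM", step one produces "Ttz"; step two turns that into "tTZ".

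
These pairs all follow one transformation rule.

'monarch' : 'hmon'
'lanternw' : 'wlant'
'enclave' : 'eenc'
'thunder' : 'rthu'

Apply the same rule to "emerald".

deme

Rule — move the last character to the front, then delete the last 3 characters.
"emerald" → "demeral" → "deme".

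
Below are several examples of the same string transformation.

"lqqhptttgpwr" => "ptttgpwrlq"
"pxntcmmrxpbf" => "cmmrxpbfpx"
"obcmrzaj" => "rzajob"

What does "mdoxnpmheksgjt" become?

npmheksgjtmd

The rule is to move the first 2 characters to the end (rotate left by 2), then delete the first 2 characters.
On "mdoxnpmheksgjt": the first step gives "oxnpmheksgjtmd", and the second then gives "npmheksgjtmd".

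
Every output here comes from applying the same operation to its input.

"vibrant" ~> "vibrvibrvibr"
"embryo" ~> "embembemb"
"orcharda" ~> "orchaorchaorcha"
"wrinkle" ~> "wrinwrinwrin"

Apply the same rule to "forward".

forwforwforw

The pattern: delete the last 3 characters, then write the whole string 3 times in a row.
For "forward", step one produces "forw"; step two turns that into "forwforwforw".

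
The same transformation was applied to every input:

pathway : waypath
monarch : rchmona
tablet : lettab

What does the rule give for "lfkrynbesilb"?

ilblfkrynbes

What's happening: move the last 3 characters to the front (rotate right by 3).
"lfkrynbesilb" → "ilblfkrynbes".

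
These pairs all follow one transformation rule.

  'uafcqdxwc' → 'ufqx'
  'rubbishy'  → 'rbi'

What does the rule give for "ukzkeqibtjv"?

What's happening: keep every other character starting from the first (positions 1st, 3rd, 5th, ...), then delete the last character.
Applying that to "ukzkeqibtjv" gives "uzeit".

uzeit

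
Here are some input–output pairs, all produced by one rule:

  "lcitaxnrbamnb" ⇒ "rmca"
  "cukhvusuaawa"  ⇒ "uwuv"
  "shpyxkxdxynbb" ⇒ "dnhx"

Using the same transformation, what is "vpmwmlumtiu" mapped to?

mupm

Each output is the input with this applied: keep one character in every 3, starting at position 2 (positions 2nd, 5th, 8th, ...), then swap the front and back halves of the string.
Starting from "vpmwmlumtiu": after the first operation, "pmmu"; after the second, "mupm".
(Check on "shpyxkxdxynbb": → "hxdn" → "dnhx" ✓)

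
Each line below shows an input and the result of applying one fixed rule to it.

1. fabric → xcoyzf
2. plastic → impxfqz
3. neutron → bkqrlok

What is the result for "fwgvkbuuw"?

tcsdyhrrt

In each case the input is transformed by: swap each adjacent pair of characters (1↔2, 3↔4, ...), then shift every letter 3 places backward in the alphabet (wrapping around).
Working it through for "fwgvkbuuw": intermediate "wfvgbkuuw", final "tcsdyhrrt".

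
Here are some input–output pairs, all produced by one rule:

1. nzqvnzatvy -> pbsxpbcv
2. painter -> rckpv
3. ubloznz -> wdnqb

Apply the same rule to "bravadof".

In each case the input is transformed by: shift every letter 2 places forward in the alphabet (wrapping around), then delete the last 2 characters.
"bravadof" → "dtcxcfqh" → "dtcxcf".

dtcxcf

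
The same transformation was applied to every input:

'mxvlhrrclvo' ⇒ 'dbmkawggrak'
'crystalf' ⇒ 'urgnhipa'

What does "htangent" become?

iwipcvtc

The rule is to move the last character to the front, then shift every letter 11 places backward in the alphabet (wrapping around).
Working it through for "htangent": intermediate "thtangen", final "iwipcvtc".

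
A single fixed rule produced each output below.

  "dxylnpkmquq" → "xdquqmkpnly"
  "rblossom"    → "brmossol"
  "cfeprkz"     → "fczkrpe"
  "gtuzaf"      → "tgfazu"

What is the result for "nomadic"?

Rule — move the first 2 characters to the end (rotate left by 2), then reverse the string.
On "nomadic": the first step gives "madicno", and the second then gives "oncidam".

oncidam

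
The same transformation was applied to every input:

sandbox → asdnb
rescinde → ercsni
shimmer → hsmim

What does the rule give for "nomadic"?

The transformation: delete the last 2 characters, then swap each adjacent pair of characters (1↔2, 3↔4, ...).
Working it through for "nomadic": intermediate "nomad", final "onamd".

onamd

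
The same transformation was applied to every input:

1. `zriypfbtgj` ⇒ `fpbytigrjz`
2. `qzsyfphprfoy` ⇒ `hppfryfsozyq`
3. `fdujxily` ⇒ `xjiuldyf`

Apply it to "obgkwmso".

Each output is the input with this applied: swap the front and back halves of the string, then take characters alternately from the front and the back (1st, last, 2nd, 2nd-last, ...).
For "obgkwmso" the result is "wkmgsboo".

wkmgsboo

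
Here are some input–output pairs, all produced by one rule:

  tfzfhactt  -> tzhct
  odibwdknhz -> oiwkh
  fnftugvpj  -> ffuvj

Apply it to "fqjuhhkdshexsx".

Each output is the input with this applied: keep every other character starting from the first (positions 1st, 3rd, 5th, ...).
Doing the same to "fqjuhhkdshexsx": "fjhkses".

fjhkses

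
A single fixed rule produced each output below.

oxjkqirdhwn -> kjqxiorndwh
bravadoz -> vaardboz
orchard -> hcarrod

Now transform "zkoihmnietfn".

The rule is to move the first 3 characters to the end (rotate left by 3), then take characters alternately from the front and the back (1st, last, 2nd, 2nd-last, ...).
Working it through for "zkoihmnietfn": intermediate "ihmnietfnzko", final "iohkmznnifet".

iohkmznnifet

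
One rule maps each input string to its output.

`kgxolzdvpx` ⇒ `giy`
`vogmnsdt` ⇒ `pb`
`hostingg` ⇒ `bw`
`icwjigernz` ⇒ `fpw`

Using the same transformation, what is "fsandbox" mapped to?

jk

The rule is to shift every letter 9 places forward in the alphabet (wrapping around), then keep one character in every 3, starting at position 3 (positions 3rd, 6th, 9th, ...).
On "fsandbox": the first step gives "objwmkxg", and the second then gives "jk".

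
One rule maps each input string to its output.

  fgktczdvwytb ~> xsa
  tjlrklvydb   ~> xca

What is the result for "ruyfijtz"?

In each case the input is transformed by: shift every letter 1 place backward in the alphabet (wrapping around), then keep only the last 3 characters.
Applying both steps to "ruyfijtz": "qtxehisy", then "isy".

isy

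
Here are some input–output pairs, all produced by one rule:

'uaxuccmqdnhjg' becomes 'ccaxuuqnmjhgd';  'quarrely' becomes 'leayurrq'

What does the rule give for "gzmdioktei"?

gedztomkii

In each case the input is transformed by: sort the characters into reverse alphabetical order, then move the last 3 characters to the front (rotate right by 3).
Working it through for "gzmdioktei": intermediate "ztomkiiged", final "gedztomkii".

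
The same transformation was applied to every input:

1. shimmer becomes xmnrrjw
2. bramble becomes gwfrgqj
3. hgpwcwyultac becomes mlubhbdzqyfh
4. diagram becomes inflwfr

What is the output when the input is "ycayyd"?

dhfddi

What's happening: shift every letter 5 places forward in the alphabet (wrapping around).
Applying that to "ycayyd" gives "dhfddi".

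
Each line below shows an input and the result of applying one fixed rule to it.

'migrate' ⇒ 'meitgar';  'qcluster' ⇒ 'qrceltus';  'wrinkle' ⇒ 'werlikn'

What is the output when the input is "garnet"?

In each case the input is transformed by: take characters alternately from the front and the back (1st, last, 2nd, 2nd-last, ...).
So "garnet" becomes "gtaern".

gtaern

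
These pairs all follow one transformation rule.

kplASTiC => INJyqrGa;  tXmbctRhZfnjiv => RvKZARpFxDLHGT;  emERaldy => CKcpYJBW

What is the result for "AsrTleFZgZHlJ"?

yQPrJCdxExfJh

The pattern: shift every letter 2 places backward in the alphabet (wrapping around), then flip the case of every letter.
For "AsrTleFZgZHlJ", step one produces "YqpRjcDXeXFjH"; step two turns that into "yQPrJCdxExfJh".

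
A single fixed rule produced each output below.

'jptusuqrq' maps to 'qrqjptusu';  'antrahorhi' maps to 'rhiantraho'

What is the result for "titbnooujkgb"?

The rule is to move the last 3 characters to the front (rotate right by 3).
"titbnooujkgb" → "kgbtitbnoouj".

kgbtitbnoouj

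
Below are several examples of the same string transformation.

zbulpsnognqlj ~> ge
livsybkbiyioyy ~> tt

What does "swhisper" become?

zm

The rule is to shift every letter 5 places backward in the alphabet (wrapping around), then keep only the last 2 characters.
"swhisper" → "nrcdnkzm" → "zm".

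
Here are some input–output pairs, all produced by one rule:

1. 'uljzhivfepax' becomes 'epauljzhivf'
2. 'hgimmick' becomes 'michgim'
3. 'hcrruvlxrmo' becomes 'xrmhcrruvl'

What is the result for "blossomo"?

somblos

Rule — delete the last character, then move the last 3 characters to the front (rotate right by 3).
On "blossomo": the first step gives "blossom", and the second then gives "somblos".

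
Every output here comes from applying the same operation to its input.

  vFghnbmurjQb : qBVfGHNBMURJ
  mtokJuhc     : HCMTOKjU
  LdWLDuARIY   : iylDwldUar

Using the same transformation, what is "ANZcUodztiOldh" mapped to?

The transformation: move the last 2 characters to the front (rotate right by 2), then flip the case of every letter.
For "ANZcUodztiOldh" the result is "DHanzCuODZTIoL".
(Check on "LdWLDuARIY": → "IYLdWLDuAR" → "iylDwldUar" ✓)

DHanzCuODZTIoL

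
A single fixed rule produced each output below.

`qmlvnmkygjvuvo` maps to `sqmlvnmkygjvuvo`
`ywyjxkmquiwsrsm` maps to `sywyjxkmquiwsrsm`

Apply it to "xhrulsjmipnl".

Looking at the pairs, the operation is to prepend "s".
So "xhrulsjmipnl" becomes "sxhrulsjmipnl".

sxhrulsjmipnl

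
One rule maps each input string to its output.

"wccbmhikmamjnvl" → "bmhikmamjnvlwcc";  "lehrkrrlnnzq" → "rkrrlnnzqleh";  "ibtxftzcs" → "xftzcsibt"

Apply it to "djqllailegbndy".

Rule — move the first 3 characters to the end (rotate left by 3).
Doing the same to "djqllailegbndy": "llailegbndydjq".

llailegbndydjq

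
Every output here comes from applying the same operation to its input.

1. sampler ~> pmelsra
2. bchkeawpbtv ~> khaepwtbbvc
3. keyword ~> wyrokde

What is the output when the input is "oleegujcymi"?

eeugcjmyoil

Each output is the input with this applied: move the first 2 characters to the end (rotate left by 2), then swap each adjacent pair of characters (1↔2, 3↔4, ...).
Starting from "oleegujcymi": after the first operation, "eegujcymiol"; after the second, "eeugcjmyoil".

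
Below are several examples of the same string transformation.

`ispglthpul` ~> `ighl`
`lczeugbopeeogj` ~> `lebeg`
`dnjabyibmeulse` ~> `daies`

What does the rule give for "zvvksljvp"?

The pattern: keep one character in every 3, starting at position 1 (positions 1st, 4th, 7th, ...).
Applying that to "zvvksljvp" gives "zkj".

zkj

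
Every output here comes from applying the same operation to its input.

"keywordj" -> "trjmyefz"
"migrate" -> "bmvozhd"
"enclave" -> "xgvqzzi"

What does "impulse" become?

kpgnzdh

Rule — shift every letter 5 places backward in the alphabet (wrapping around), then move the first 2 characters to the end (rotate left by 2).
For "impulse", step one produces "dhkpgnz"; step two turns that into "kpgnzdh".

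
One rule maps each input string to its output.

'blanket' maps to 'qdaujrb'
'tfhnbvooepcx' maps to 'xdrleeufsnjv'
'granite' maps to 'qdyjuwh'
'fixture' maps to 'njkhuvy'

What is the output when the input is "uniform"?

yvehckd

The rule is to move the first 2 characters to the end (rotate left by 2), then shift every letter 10 places backward in the alphabet (wrapping around).
Working it through for "uniform": intermediate "iformun", final "yvehckd".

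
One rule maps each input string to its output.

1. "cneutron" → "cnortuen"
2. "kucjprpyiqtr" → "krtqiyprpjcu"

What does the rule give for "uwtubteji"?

Each output is the input with this applied: reverse the string, then move the last character to the front.
For "uwtubteji", step one produces "ijetbutwu"; step two turns that into "uijetbutw".

uijetbutw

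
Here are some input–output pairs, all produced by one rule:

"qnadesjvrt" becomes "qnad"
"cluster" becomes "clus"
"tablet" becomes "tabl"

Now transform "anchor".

Looking at the pairs, the operation is to keep only the first 4 characters.
On "anchor" that produces "anch".

anch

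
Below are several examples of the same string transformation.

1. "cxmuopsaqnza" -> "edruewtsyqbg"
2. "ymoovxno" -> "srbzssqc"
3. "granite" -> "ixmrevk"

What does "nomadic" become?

gmheqsr

In each case the input is transformed by: reverse the string, then shift every letter 4 places forward in the alphabet (wrapping around).
"nomadic" → "cidamon" → "gmheqsr".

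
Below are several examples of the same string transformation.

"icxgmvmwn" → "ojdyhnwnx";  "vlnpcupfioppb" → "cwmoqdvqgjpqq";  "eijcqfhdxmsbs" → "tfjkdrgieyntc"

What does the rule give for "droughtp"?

The rule is to move the last character to the front, then shift every letter 1 place forward in the alphabet (wrapping around).
"droughtp" → "qespvhiu".

qespvhiu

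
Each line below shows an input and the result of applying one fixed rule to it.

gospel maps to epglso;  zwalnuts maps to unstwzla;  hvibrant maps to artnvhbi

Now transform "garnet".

Each output is the input with this applied: swap the front and back halves of the string, then swap each adjacent pair of characters (1↔2, 3↔4, ...).
"garnet" → "netgar" → "engtra".

engtra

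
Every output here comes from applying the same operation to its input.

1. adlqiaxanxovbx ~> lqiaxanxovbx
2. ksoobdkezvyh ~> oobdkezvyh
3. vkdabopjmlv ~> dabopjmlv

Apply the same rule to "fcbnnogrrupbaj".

The transformation: delete the first 2 characters.
So "fcbnnogrrupbaj" becomes "bnnogrrupbaj".

bnnogrrupbaj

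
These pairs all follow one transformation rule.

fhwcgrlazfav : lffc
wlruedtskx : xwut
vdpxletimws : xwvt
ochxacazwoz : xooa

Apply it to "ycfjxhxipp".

The rule is to keep one character in every 3, starting at position 1 (positions 1st, 4th, 7th, ...), then sort the characters into reverse alphabetical order.
Starting from "ycfjxhxipp": after the first operation, "yjxp"; after the second, "yxpj".

yxpj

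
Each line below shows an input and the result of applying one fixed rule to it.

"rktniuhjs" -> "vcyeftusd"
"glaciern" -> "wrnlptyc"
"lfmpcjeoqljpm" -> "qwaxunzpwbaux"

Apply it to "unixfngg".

The pattern: shift every letter 11 places forward in the alphabet (wrapping around), then swap each adjacent pair of characters (1↔2, 3↔4, ...).
Starting from "unixfngg": after the first operation, "fytiqyrr"; after the second, "yfityqrr".

yfityqrr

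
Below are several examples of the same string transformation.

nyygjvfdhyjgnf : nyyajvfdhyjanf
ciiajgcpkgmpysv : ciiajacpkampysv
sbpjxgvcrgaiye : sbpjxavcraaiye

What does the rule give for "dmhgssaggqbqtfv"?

The rule is to replace every "g" with "a".
For "dmhgssaggqbqtfv" the result is "dmhassaaaqbqtfv".

dmhassaaaqbqtfv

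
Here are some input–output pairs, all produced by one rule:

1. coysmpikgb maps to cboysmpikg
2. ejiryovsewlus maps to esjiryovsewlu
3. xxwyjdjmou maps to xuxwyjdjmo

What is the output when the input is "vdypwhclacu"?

vudypwhclac

The rule is to swap the first and last characters, then move the last character to the front.
Applying both steps to "vdypwhclacu": "udypwhclacv", then "vudypwhclac".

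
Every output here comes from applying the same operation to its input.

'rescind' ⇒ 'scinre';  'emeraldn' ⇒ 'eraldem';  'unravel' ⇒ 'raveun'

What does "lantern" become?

The rule is to delete the last character, then move the first 2 characters to the end (rotate left by 2).
On "lantern": the first step gives "lanter", and the second then gives "nterla".

nterla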